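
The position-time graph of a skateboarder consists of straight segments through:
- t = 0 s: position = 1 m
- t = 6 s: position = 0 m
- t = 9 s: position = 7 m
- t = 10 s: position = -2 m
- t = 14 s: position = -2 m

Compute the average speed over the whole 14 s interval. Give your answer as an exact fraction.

Average speed = (total path length)/(elapsed time); on a piecewise-linear x-t graph the path length is Σ|Δx|.
0–6 s: |Δx| = |0 − 1| = 1 m
6–9 s: |Δx| = |7 − 0| = 7 m
9–10 s: |Δx| = |-2 − 7| = 9 m
10–14 s: |Δx| = |-2 − -2| = 0 m
Total path = 17 m; average speed = 17/14 = 17/14 m/s.

17/14 m/s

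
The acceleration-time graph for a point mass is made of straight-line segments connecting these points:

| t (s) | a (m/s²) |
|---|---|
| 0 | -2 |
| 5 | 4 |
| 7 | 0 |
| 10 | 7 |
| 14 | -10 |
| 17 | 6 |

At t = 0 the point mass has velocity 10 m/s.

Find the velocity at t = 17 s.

Δv equals the area under the a-t graph; then v = v₀ + Δv.
0–5 s: ½(-2 + 4)(5) = 5 m/s
5–7 s: ½(4 + 0)(2) = 4 m/s
7–10 s: ½(0 + 7)(3) = 10.5 m/s
10–14 s: ½(7 + -10)(4) = -6 m/s
14–17 s: ½(-10 + 6)(3) = -6 m/s
Δv = 7.5 m/s, so v(17) = 10 + (7.5) = 17.5 m/s.

17.5 m/s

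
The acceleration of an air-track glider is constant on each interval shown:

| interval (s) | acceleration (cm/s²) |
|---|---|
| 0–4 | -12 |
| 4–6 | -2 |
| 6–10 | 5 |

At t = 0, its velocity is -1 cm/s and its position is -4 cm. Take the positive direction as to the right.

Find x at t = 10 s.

On each constant-a segment, Δv = aΔt and Δx = v₀Δt + ½aΔt²; chain segment to segment.
0–4 s: v starts -1 cm/s; Δx = -1·4 + ½·-12·4² = -100 cm; v ends -49 cm/s.
4–6 s: v starts -49 cm/s; Δx = -49·2 + ½·-2·2² = -102 cm; v ends -53 cm/s.
6–10 s: v starts -53 cm/s; Δx = -53·4 + ½·5·4² = -172 cm; v ends -33 cm/s.
x(10) = -4 + Σ Δx = -378 cm.

-378 cm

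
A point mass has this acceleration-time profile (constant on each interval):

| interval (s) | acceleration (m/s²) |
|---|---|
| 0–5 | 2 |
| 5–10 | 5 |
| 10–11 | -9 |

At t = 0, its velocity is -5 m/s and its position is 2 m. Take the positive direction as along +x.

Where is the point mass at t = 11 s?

115 m

On each constant-a segment, Δv = aΔt and Δx = v₀Δt + ½aΔt²; chain segment to segment.
0–5 s: v starts -5 m/s; Δx = -5·5 + ½·2·5² = 0 m; v ends 5 m/s.
5–10 s: v starts 5 m/s; Δx = 5·5 + ½·5·5² = 87.5 m; v ends 30 m/s.
10–11 s: v starts 30 m/s; Δx = 30·1 + ½·-9·1² = 25.5 m; v ends 21 m/s.
x(11) = 2 + Σ Δx = 115 m.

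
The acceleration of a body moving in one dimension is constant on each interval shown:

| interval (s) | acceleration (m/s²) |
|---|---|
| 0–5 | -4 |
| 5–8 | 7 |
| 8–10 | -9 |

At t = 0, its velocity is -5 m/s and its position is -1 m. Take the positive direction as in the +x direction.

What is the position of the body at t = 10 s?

-145.5 m

On each constant-a segment, Δv = aΔt and Δx = v₀Δt + ½aΔt²; chain segment to segment.
0–5 s: v starts -5 m/s; Δx = -5·5 + ½·-4·5² = -75 m; v ends -25 m/s.
5–8 s: v starts -25 m/s; Δx = -25·3 + ½·7·3² = -43.5 m; v ends -4 m/s.
8–10 s: v starts -4 m/s; Δx = -4·2 + ½·-9·2² = -26 m; v ends -22 m/s.
x(10) = -1 + Σ Δx = -145.5 m.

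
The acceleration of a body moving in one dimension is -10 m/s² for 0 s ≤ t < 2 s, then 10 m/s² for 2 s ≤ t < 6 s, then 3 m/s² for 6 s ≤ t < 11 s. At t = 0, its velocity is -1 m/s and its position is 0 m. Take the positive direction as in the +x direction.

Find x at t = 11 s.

On each constant-a segment, Δv = aΔt and Δx = v₀Δt + ½aΔt²; chain segment to segment.
0–2 s: v starts -1 m/s; Δx = -1·2 + ½·-10·2² = -22 m; v ends -21 m/s.
2–6 s: v starts -21 m/s; Δx = -21·4 + ½·10·4² = -4 m; v ends 19 m/s.
6–11 s: v starts 19 m/s; Δx = 19·5 + ½·3·5² = 132.5 m; v ends 34 m/s.
x(11) = 0 + Σ Δx = 106.5 m.

106.5 m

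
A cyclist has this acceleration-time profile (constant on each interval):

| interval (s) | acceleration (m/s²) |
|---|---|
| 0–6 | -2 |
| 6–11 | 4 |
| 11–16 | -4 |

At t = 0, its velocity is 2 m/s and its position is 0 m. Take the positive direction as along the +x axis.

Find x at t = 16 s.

-24 m

On each constant-a segment, Δv = aΔt and Δx = v₀Δt + ½aΔt²; chain segment to segment.
0–6 s: v starts 2 m/s; Δx = 2·6 + ½·-2·6² = -24 m; v ends -10 m/s.
6–11 s: v starts -10 m/s; Δx = -10·5 + ½·4·5² = 0 m; v ends 10 m/s.
11–16 s: v starts 10 m/s; Δx = 10·5 + ½·-4·5² = 0 m; v ends -10 m/s.
x(16) = 0 + Σ Δx = -24 m.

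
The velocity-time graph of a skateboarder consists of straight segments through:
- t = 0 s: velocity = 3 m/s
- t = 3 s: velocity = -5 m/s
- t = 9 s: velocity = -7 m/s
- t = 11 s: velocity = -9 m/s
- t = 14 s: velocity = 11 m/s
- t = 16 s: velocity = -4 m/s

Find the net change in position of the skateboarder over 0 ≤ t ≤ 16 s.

-45 m

Net displacement equals the area under the velocity-time graph (areas below the axis count negative).
0–3 s: ½(3 + -5)(3) = -3 m
3–9 s: ½(-5 + -7)(6) = -36 m
9–11 s: ½(-7 + -9)(2) = -16 m
11–14 s: ½(-9 + 11)(3) = 3 m
14–16 s: ½(11 + -4)(2) = 7 m
Net displacement = -45 m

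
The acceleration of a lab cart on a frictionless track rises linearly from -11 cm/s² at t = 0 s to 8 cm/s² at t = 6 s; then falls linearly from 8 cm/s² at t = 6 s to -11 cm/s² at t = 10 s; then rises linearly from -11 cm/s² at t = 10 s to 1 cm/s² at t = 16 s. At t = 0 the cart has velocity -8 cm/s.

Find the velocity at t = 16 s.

-53 cm/s

Δv equals the area under the a-t graph; then v = v₀ + Δv.
0–6 s: ½(-11 + 8)(6) = -9 cm/s
6–10 s: ½(8 + -11)(4) = -6 cm/s
10–16 s: ½(-11 + 1)(6) = -30 cm/s
Δv = -45 cm/s, so v(16) = -8 + (-45) = -53 cm/s.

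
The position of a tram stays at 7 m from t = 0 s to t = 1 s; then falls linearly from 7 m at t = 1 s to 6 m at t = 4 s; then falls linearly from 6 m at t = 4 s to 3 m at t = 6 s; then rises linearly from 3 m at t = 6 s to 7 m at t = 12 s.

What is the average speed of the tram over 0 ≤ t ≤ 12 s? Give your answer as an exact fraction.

Average speed = (total path length)/(elapsed time); on a piecewise-linear x-t graph the path length is Σ|Δx|.
0–1 s: |Δx| = |7 − 7| = 0 m
1–4 s: |Δx| = |6 − 7| = 1 m
4–6 s: |Δx| = |3 − 6| = 3 m
6–12 s: |Δx| = |7 − 3| = 4 m
Total path = 8 m; average speed = 8/12 = 2/3 m/s.

2/3 m/s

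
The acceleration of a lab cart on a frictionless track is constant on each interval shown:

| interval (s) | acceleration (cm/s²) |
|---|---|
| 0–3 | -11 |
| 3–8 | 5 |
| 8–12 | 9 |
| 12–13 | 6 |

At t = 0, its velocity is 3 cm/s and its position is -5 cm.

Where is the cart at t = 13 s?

On each constant-a segment, Δv = aΔt and Δx = v₀Δt + ½aΔt²; chain segment to segment.
0–3 s: v starts 3 cm/s; Δx = 3·3 + ½·-11·3² = -40.5 cm; v ends -30 cm/s.
3–8 s: v starts -30 cm/s; Δx = -30·5 + ½·5·5² = -87.5 cm; v ends -5 cm/s.
8–12 s: v starts -5 cm/s; Δx = -5·4 + ½·9·4² = 52 cm; v ends 31 cm/s.
12–13 s: v starts 31 cm/s; Δx = 31·1 + ½·6·1² = 34 cm; v ends 37 cm/s.
x(13) = -5 + Σ Δx = -47 cm.

-47 cm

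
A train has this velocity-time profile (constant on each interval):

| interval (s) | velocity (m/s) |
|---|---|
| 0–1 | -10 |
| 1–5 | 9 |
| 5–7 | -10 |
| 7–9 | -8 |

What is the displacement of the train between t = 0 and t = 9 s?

Net displacement equals the area under the velocity-time graph (areas below the axis count negative).
0–1 s: -10 × 1 = -10 m
1–5 s: 9 × 4 = 36 m
5–7 s: -10 × 2 = -20 m
7–9 s: -8 × 2 = -16 m
Net displacement = -10 m

-10 m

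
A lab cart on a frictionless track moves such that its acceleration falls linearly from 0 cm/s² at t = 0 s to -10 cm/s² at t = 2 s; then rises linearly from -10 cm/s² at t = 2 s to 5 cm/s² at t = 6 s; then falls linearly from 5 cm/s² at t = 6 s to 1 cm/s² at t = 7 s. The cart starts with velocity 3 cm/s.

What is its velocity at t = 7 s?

Δv equals the area under the a-t graph; then v = v₀ + Δv.
0–2 s: ½(0 + -10)(2) = -10 cm/s
2–6 s: ½(-10 + 5)(4) = -10 cm/s
6–7 s: ½(5 + 1)(1) = 3 cm/s
Δv = -17 cm/s, so v(7) = 3 + (-17) = -14 cm/s.

-14 cm/s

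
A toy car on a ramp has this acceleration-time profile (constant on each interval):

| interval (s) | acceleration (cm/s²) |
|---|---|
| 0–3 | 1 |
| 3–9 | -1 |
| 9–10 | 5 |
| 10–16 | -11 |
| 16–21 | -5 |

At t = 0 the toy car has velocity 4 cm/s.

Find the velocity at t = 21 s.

Δv equals the area under the a-t graph; then v = v₀ + Δv.
0–3 s: 1 × 3 = 3 cm/s
3–9 s: -1 × 6 = -6 cm/s
9–10 s: 5 × 1 = 5 cm/s
10–16 s: -11 × 6 = -66 cm/s
16–21 s: -5 × 5 = -25 cm/s
Δv = -89 cm/s, so v(21) = 4 + (-89) = -85 cm/s.

-85 cm/s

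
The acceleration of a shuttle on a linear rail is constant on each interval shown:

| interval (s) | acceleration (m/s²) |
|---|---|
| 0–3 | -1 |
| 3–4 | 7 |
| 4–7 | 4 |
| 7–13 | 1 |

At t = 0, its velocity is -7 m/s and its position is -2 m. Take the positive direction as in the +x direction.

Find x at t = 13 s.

On each constant-a segment, Δv = aΔt and Δx = v₀Δt + ½aΔt²; chain segment to segment.
0–3 s: v starts -7 m/s; Δx = -7·3 + ½·-1·3² = -25.5 m; v ends -10 m/s.
3–4 s: v starts -10 m/s; Δx = -10·1 + ½·7·1² = -6.5 m; v ends -3 m/s.
4–7 s: v starts -3 m/s; Δx = -3·3 + ½·4·3² = 9 m; v ends 9 m/s.
7–13 s: v starts 9 m/s; Δx = 9·6 + ½·1·6² = 72 m; v ends 15 m/s.
x(13) = -2 + Σ Δx = 47 m.

47 m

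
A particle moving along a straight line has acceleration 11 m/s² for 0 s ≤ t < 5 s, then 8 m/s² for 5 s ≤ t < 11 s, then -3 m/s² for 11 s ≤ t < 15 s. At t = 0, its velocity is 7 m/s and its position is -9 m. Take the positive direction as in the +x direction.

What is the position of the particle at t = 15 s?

1095.5 m

On each constant-a segment, Δv = aΔt and Δx = v₀Δt + ½aΔt²; chain segment to segment.
0–5 s: v starts 7 m/s; Δx = 7·5 + ½·11·5² = 172.5 m; v ends 62 m/s.
5–11 s: v starts 62 m/s; Δx = 62·6 + ½·8·6² = 516 m; v ends 110 m/s.
11–15 s: v starts 110 m/s; Δx = 110·4 + ½·-3·4² = 416 m; v ends 98 m/s.
x(15) = -9 + Σ Δx = 1095.5 m.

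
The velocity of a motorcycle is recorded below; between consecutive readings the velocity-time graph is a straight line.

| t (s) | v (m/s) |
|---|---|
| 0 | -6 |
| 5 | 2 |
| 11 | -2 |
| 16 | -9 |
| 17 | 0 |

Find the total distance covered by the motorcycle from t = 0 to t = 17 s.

Distance (not displacement) is the total path length: add the absolute areas under v-t.
0–5 s: v = 0 at t = 3.75 s; triangle areas 11.25 + 1.25 = 12.5 m
5–11 s: v = 0 at t = 8 s; triangle areas 3 + 3 = 6 m
11–16 s: |½(-2 + -9)(5)| = 27.5 m
16–17 s: |½(-9 + 0)(1)| = 4.5 m
Total distance = 50.5 m

50.5 m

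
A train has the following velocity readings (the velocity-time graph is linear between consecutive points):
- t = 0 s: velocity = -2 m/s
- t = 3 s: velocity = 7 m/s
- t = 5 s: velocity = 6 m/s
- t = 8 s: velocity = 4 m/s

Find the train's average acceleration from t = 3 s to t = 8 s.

Average acceleration = Δv/Δt = (4 − 7)/(8 − 3) = -0.6 m/s².

-0.6 m/s²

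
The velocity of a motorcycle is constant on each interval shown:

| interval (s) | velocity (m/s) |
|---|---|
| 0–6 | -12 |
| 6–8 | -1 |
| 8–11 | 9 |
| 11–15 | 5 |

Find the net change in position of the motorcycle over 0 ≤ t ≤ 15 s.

Net displacement equals the area under the velocity-time graph (areas below the axis count negative).
0–6 s: -12 × 6 = -72 m
6–8 s: -1 × 2 = -2 m
8–11 s: 9 × 3 = 27 m
11–15 s: 5 × 4 = 20 m
Net displacement = -27 m

-27 m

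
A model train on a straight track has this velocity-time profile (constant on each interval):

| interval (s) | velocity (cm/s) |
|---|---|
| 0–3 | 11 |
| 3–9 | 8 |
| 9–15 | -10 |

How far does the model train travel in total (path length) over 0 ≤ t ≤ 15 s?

141 cm

Total distance travelled is ∫|v| dt — sum the magnitudes of each area piece.
0–3 s: |11| × 3 = 33 cm
3–9 s: |8| × 6 = 48 cm
9–15 s: |-10| × 6 = 60 cm
Total distance = 141 cm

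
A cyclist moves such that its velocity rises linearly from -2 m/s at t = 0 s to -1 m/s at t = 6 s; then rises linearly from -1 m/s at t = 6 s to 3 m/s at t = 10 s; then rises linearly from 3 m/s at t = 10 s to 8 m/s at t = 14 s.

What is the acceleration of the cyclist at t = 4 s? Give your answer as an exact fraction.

1/6 m/s²

Acceleration is the slope of the v-t graph on 0–6 s: (-1 − -2)/(6 − 0) = 1/6 m/s².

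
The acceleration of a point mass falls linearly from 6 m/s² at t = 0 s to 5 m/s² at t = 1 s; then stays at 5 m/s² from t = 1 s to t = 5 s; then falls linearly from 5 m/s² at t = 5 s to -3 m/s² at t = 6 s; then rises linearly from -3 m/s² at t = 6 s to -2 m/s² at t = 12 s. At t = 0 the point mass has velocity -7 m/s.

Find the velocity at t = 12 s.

4.5 m/s

Δv equals the area under the a-t graph; then v = v₀ + Δv.
0–1 s: ½(6 + 5)(1) = 5.5 m/s
1–5 s: 5 × 4 = 20 m/s
5–6 s: ½(5 + -3)(1) = 1 m/s
6–12 s: ½(-3 + -2)(6) = -15 m/s
Δv = 11.5 m/s, so v(12) = -7 + (11.5) = 4.5 m/s.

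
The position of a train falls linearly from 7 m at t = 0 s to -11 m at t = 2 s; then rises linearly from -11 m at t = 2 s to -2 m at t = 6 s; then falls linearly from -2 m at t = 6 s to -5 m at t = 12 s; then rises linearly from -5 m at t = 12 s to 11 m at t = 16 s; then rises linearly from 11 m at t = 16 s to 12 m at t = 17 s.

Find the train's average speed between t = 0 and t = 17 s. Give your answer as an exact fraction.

Average speed = (total path length)/(elapsed time); on a piecewise-linear x-t graph the path length is Σ|Δx|.
0–2 s: |Δx| = |-11 − 7| = 18 m
2–6 s: |Δx| = |-2 − -11| = 9 m
6–12 s: |Δx| = |-5 − -2| = 3 m
12–16 s: |Δx| = |11 − -5| = 16 m
16–17 s: |Δx| = |12 − 11| = 1 m
Total path = 47 m; average speed = 47/17 = 47/17 m/s.

47/17 m/s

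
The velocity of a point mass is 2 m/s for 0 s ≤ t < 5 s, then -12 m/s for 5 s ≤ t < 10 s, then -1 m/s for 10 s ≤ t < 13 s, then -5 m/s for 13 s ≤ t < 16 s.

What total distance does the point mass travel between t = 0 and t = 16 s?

Total distance travelled is ∫|v| dt — sum the magnitudes of each area piece.
0–5 s: |2| × 5 = 10 m
5–10 s: |-12| × 5 = 60 m
10–13 s: |-1| × 3 = 3 m
13–16 s: |-5| × 3 = 15 m
Total distance = 88 m

88 m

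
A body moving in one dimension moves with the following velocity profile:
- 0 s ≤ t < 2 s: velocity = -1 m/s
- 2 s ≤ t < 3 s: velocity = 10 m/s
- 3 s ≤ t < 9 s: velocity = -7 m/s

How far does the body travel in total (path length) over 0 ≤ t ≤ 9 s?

Total distance travelled is ∫|v| dt — sum the magnitudes of each area piece.
0–2 s: |-1| × 2 = 2 m
2–3 s: |10| × 1 = 10 m
3–9 s: |-7| × 6 = 42 m
Total distance = 54 m

54 m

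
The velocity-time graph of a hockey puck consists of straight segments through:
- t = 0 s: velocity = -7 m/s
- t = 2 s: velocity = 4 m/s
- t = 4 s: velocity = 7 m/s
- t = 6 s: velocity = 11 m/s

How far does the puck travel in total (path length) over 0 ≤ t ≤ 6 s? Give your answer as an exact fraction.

Total distance travelled is ∫|v| dt — sum the magnitudes of each area piece.
0–2 s: v = 0 at t = 14/11 s; triangle areas 49/11 + 16/11 = 65/11 m
2–4 s: |½(4 + 7)(2)| = 11 m
4–6 s: |½(7 + 11)(2)| = 18 m
Total distance = 384/11 m

384/11 m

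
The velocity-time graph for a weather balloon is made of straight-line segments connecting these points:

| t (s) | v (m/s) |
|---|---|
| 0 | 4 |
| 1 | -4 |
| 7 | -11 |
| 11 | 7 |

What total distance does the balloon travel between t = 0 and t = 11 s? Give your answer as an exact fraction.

Distance (not displacement) is the total path length: add the absolute areas under v-t.
0–1 s: v = 0 at t = 0.5 s; triangle areas 1 + 1 = 2 m
1–7 s: |½(-4 + -11)(6)| = 45 m
7–11 s: v = 0 at t = 85/9 s; triangle areas 121/9 + 49/9 = 170/9 m
Total distance = 593/9 m

593/9 m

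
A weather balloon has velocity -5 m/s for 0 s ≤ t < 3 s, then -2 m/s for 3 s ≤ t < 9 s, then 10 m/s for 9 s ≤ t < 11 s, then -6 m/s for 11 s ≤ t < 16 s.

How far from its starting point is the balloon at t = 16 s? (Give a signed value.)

Net displacement equals the area under the velocity-time graph (areas below the axis count negative).
0–3 s: -5 × 3 = -15 m
3–9 s: -2 × 6 = -12 m
9–11 s: 10 × 2 = 20 m
11–16 s: -6 × 5 = -30 m
Net displacement = -37 m

-37 m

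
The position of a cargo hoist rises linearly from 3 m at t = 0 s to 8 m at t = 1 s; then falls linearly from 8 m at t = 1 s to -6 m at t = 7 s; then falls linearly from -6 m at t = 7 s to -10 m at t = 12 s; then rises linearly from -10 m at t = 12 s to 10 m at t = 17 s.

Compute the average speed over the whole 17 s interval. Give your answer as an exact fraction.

Average speed = (total path length)/(elapsed time); on a piecewise-linear x-t graph the path length is Σ|Δx|.
0–1 s: |Δx| = |8 − 3| = 5 m
1–7 s: |Δx| = |-6 − 8| = 14 m
7–12 s: |Δx| = |-10 − -6| = 4 m
12–17 s: |Δx| = |10 − -10| = 20 m
Total path = 43 m; average speed = 43/17 = 43/17 m/s.

43/17 m/s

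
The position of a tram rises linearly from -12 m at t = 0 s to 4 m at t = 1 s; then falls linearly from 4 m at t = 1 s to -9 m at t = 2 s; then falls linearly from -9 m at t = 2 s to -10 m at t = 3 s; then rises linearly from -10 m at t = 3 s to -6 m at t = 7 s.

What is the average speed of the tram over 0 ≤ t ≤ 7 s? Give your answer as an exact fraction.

34/7 m/s

Average speed = (total path length)/(elapsed time); on a piecewise-linear x-t graph the path length is Σ|Δx|.
0–1 s: |Δx| = |4 − -12| = 16 m
1–2 s: |Δx| = |-9 − 4| = 13 m
2–3 s: |Δx| = |-10 − -9| = 1 m
3–7 s: |Δx| = |-6 − -10| = 4 m
Total path = 34 m; average speed = 34/7 = 34/7 m/s.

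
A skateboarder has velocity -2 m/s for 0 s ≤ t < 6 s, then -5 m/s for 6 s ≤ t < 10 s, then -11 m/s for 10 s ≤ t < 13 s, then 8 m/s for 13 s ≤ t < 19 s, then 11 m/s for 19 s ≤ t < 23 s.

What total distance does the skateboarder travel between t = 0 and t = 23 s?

Total distance travelled is ∫|v| dt — sum the magnitudes of each area piece.
0–6 s: |-2| × 6 = 12 m
6–10 s: |-5| × 4 = 20 m
10–13 s: |-11| × 3 = 33 m
13–19 s: |8| × 6 = 48 m
19–23 s: |11| × 4 = 44 m
Total distance = 157 m

157 m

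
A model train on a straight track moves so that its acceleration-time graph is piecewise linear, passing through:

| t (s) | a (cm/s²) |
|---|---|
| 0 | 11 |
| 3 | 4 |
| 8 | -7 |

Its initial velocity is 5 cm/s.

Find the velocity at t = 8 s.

Δv equals the area under the a-t graph; then v = v₀ + Δv.
0–3 s: ½(11 + 4)(3) = 22.5 cm/s
3–8 s: ½(4 + -7)(5) = -7.5 cm/s
Δv = 15 cm/s, so v(8) = 5 + (15) = 20 cm/s.

20 cm/s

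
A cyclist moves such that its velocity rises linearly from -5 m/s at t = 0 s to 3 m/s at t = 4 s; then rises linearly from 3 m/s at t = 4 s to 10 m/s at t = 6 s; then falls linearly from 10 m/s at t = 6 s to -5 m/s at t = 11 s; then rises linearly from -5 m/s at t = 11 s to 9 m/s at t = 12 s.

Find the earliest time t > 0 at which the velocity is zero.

v changes sign on 0–4 s (from -5 to 3); the graph is linear there, so v = 0 at t = 0 + (5)·(4 − 0)/(3 − -5) = 2.5 s.

t = 2.5 s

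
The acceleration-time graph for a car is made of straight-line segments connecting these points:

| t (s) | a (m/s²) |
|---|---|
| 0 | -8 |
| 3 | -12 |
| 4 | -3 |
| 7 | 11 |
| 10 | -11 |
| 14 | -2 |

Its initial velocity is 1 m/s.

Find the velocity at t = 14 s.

Δv equals the area under the a-t graph; then v = v₀ + Δv.
0–3 s: ½(-8 + -12)(3) = -30 m/s
3–4 s: ½(-12 + -3)(1) = -7.5 m/s
4–7 s: ½(-3 + 11)(3) = 12 m/s
7–10 s: ½(11 + -11)(3) = 0 m/s
10–14 s: ½(-11 + -2)(4) = -26 m/s
Δv = -51.5 m/s, so v(14) = 1 + (-51.5) = -50.5 m/s.

-50.5 m/s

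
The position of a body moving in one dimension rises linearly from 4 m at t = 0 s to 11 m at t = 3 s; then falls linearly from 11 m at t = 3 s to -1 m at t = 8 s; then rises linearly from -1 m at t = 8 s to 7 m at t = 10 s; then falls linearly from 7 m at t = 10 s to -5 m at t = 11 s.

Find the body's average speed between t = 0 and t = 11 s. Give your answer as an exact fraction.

39/11 m/s

Average speed = (total path length)/(elapsed time); on a piecewise-linear x-t graph the path length is Σ|Δx|.
0–3 s: |Δx| = |11 − 4| = 7 m
3–8 s: |Δx| = |-1 − 11| = 12 m
8–10 s: |Δx| = |7 − -1| = 8 m
10–11 s: |Δx| = |-5 − 7| = 12 m
Total path = 39 m; average speed = 39/11 = 39/11 m/s.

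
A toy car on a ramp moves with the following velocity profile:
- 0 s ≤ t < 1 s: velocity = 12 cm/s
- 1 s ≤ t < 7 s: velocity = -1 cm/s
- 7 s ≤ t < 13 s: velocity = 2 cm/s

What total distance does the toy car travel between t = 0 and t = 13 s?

30 cm

Total distance travelled is ∫|v| dt — sum the magnitudes of each area piece.
0–1 s: |12| × 1 = 12 cm
1–7 s: |-1| × 6 = 6 cm
7–13 s: |2| × 6 = 12 cm
Total distance = 30 cm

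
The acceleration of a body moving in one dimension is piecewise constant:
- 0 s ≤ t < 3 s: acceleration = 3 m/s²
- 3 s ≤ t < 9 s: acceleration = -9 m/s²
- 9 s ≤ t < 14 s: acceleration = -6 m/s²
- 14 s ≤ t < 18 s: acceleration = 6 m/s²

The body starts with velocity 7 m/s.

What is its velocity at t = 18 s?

Δv equals the area under the a-t graph; then v = v₀ + Δv.
0–3 s: 3 × 3 = 9 m/s
3–9 s: -9 × 6 = -54 m/s
9–14 s: -6 × 5 = -30 m/s
14–18 s: 6 × 4 = 24 m/s
Δv = -51 m/s, so v(18) = 7 + (-51) = -44 m/s.

-44 m/s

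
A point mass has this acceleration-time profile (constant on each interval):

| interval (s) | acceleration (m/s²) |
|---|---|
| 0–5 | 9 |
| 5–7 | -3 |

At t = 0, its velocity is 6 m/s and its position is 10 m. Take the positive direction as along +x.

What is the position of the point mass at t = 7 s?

On each constant-a segment, Δv = aΔt and Δx = v₀Δt + ½aΔt²; chain segment to segment.
0–5 s: v starts 6 m/s; Δx = 6·5 + ½·9·5² = 142.5 m; v ends 51 m/s.
5–7 s: v starts 51 m/s; Δx = 51·2 + ½·-3·2² = 96 m; v ends 45 m/s.
x(7) = 10 + Σ Δx = 248.5 m.

248.5 m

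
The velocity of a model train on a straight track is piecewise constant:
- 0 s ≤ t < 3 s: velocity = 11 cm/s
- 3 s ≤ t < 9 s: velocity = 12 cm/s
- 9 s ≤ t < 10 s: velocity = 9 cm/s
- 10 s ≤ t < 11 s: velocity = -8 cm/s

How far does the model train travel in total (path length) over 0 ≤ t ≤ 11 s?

122 cm

Distance (not displacement) is the total path length: add the absolute areas under v-t.
0–3 s: |11| × 3 = 33 cm
3–9 s: |12| × 6 = 72 cm
9–10 s: |9| × 1 = 9 cm
10–11 s: |-8| × 1 = 8 cm
Total distance = 122 cm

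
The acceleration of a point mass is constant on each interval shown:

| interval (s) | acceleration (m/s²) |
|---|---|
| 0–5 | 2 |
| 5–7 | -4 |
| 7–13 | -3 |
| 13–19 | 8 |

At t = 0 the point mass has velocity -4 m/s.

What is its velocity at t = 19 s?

Δv equals the area under the a-t graph; then v = v₀ + Δv.
0–5 s: 2 × 5 = 10 m/s
5–7 s: -4 × 2 = -8 m/s
7–13 s: -3 × 6 = -18 m/s
13–19 s: 8 × 6 = 48 m/s
Δv = 32 m/s, so v(19) = -4 + (32) = 28 m/s.

28 m/s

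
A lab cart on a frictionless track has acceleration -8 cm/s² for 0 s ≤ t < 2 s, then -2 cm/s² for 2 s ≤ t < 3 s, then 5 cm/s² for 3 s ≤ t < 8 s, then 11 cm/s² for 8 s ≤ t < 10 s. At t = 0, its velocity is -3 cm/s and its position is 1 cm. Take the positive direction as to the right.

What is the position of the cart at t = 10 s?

On each constant-a segment, Δv = aΔt and Δx = v₀Δt + ½aΔt²; chain segment to segment.
0–2 s: v starts -3 cm/s; Δx = -3·2 + ½·-8·2² = -22 cm; v ends -19 cm/s.
2–3 s: v starts -19 cm/s; Δx = -19·1 + ½·-2·1² = -20 cm; v ends -21 cm/s.
3–8 s: v starts -21 cm/s; Δx = -21·5 + ½·5·5² = -42.5 cm; v ends 4 cm/s.
8–10 s: v starts 4 cm/s; Δx = 4·2 + ½·11·2² = 30 cm; v ends 26 cm/s.
x(10) = 1 + Σ Δx = -53.5 cm.

-53.5 cm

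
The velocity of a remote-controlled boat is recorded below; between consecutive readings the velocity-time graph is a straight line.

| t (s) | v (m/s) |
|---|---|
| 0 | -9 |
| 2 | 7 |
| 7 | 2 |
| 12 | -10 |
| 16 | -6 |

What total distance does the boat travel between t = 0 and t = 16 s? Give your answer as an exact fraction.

Total distance travelled is ∫|v| dt — sum the magnitudes of each area piece.
0–2 s: v = 0 at t = 1.125 s; triangle areas 5.0625 + 3.0625 = 8.125 m
2–7 s: |½(7 + 2)(5)| = 22.5 m
7–12 s: v = 0 at t = 47/6 s; triangle areas 5/6 + 125/6 = 65/3 m
12–16 s: |½(-10 + -6)(4)| = 32 m
Total distance = 2023/24 m

2023/24 m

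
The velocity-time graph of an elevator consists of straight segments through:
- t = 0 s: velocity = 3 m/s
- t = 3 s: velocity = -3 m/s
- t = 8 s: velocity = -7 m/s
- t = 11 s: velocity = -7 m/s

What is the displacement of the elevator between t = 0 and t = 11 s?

-46 m

Displacement is the signed area under the v-t curve.
0–3 s: ½(3 + -3)(3) = 0 m
3–8 s: ½(-3 + -7)(5) = -25 m
8–11 s: -7 × 3 = -21 m
Net displacement = -46 m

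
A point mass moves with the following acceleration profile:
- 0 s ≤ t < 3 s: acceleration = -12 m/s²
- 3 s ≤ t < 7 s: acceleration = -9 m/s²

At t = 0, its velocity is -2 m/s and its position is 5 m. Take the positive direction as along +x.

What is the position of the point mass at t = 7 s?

-279 m

On each constant-a segment, Δv = aΔt and Δx = v₀Δt + ½aΔt²; chain segment to segment.
0–3 s: v starts -2 m/s; Δx = -2·3 + ½·-12·3² = -60 m; v ends -38 m/s.
3–7 s: v starts -38 m/s; Δx = -38·4 + ½·-9·4² = -224 m; v ends -74 m/s.
x(7) = 5 + Σ Δx = -279 m.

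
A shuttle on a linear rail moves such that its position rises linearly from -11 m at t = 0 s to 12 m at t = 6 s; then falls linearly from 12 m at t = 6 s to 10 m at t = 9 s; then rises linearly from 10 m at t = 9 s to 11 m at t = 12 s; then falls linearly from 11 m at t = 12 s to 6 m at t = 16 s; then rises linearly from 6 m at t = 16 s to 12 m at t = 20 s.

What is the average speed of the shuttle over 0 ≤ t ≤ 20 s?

Average speed = (total path length)/(elapsed time); on a piecewise-linear x-t graph the path length is Σ|Δx|.
0–6 s: |Δx| = |12 − -11| = 23 m
6–9 s: |Δx| = |10 − 12| = 2 m
9–12 s: |Δx| = |11 − 10| = 1 m
12–16 s: |Δx| = |6 − 11| = 5 m
16–20 s: |Δx| = |12 − 6| = 6 m
Total path = 37 m; average speed = 37/20 = 1.85 m/s.

1.85 m/s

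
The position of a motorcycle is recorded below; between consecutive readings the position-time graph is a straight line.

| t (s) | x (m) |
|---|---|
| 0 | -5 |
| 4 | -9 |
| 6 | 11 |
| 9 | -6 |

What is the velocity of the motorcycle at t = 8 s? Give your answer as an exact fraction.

Velocity is the slope of the x-t graph on 6–9 s: (-6 − 11)/(9 − 6) = -17/3 m/s.

-17/3 m/s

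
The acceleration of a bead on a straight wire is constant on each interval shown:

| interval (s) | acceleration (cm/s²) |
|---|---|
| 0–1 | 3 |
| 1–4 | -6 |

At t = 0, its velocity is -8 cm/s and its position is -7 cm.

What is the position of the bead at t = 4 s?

-55.5 cm

On each constant-a segment, Δv = aΔt and Δx = v₀Δt + ½aΔt²; chain segment to segment.
0–1 s: v starts -8 cm/s; Δx = -8·1 + ½·3·1² = -6.5 cm; v ends -5 cm/s.
1–4 s: v starts -5 cm/s; Δx = -5·3 + ½·-6·3² = -42 cm; v ends -23 cm/s.
x(4) = -7 + Σ Δx = -55.5 cm.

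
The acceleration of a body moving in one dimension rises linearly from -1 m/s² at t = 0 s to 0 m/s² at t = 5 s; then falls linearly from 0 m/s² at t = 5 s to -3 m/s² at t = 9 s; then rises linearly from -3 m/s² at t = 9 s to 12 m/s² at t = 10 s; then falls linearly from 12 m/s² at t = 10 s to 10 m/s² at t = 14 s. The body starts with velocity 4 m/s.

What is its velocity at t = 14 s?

44 m/s

Δv equals the area under the a-t graph; then v = v₀ + Δv.
0–5 s: ½(-1 + 0)(5) = -2.5 m/s
5–9 s: ½(0 + -3)(4) = -6 m/s
9–10 s: ½(-3 + 12)(1) = 4.5 m/s
10–14 s: ½(12 + 10)(4) = 44 m/s
Δv = 40 m/s, so v(14) = 4 + (40) = 44 m/s.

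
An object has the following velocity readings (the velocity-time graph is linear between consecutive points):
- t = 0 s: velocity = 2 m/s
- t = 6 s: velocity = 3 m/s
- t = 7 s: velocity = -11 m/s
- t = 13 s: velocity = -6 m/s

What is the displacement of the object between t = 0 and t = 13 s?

Net displacement equals the area under the velocity-time graph (areas below the axis count negative).
0–6 s: ½(2 + 3)(6) = 15 m
6–7 s: ½(3 + -11)(1) = -4 m
7–13 s: ½(-11 + -6)(6) = -51 m
Net displacement = -40 m

-40 m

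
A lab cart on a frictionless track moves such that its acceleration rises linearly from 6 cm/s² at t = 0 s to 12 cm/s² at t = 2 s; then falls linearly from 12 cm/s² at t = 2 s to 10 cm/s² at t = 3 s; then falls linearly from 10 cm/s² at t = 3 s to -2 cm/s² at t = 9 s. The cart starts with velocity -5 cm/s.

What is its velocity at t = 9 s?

48 cm/s

Δv equals the area under the a-t graph; then v = v₀ + Δv.
0–2 s: ½(6 + 12)(2) = 18 cm/s
2–3 s: ½(12 + 10)(1) = 11 cm/s
3–9 s: ½(10 + -2)(6) = 24 cm/s
Δv = 53 cm/s, so v(9) = -5 + (53) = 48 cm/s.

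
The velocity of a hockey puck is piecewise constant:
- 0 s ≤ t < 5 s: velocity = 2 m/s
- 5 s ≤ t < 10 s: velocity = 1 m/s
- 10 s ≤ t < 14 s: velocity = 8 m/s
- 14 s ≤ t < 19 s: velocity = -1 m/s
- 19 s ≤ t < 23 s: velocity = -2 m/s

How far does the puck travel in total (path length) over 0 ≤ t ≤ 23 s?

Distance (not displacement) is the total path length: add the absolute areas under v-t.
0–5 s: |2| × 5 = 10 m
5–10 s: |1| × 5 = 5 m
10–14 s: |8| × 4 = 32 m
14–19 s: |-1| × 5 = 5 m
19–23 s: |-2| × 4 = 8 m
Total distance = 60 m

60 m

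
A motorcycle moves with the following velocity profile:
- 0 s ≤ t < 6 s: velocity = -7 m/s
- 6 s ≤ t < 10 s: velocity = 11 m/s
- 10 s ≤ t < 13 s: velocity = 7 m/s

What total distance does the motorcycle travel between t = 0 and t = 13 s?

Distance (not displacement) is the total path length: add the absolute areas under v-t.
0–6 s: |-7| × 6 = 42 m
6–10 s: |11| × 4 = 44 m
10–13 s: |7| × 3 = 21 m
Total distance = 107 m

107 m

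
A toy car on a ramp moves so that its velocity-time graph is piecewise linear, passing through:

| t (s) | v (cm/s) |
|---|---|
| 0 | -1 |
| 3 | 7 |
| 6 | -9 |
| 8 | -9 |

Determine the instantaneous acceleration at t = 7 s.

Acceleration is the slope of the v-t graph on 6–8 s: (-9 − -9)/(8 − 6) = 0 cm/s².

0 cm/s²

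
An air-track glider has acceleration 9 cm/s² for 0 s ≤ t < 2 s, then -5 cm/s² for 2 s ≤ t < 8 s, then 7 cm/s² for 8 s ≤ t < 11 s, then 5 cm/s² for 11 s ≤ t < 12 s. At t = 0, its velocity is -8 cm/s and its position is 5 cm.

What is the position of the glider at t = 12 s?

-48 cm

On each constant-a segment, Δv = aΔt and Δx = v₀Δt + ½aΔt²; chain segment to segment.
0–2 s: v starts -8 cm/s; Δx = -8·2 + ½·9·2² = 2 cm; v ends 10 cm/s.
2–8 s: v starts 10 cm/s; Δx = 10·6 + ½·-5·6² = -30 cm; v ends -20 cm/s.
8–11 s: v starts -20 cm/s; Δx = -20·3 + ½·7·3² = -28.5 cm; v ends 1 cm/s.
11–12 s: v starts 1 cm/s; Δx = 1·1 + ½·5·1² = 3.5 cm; v ends 6 cm/s.
x(12) = 5 + Σ Δx = -48 cm.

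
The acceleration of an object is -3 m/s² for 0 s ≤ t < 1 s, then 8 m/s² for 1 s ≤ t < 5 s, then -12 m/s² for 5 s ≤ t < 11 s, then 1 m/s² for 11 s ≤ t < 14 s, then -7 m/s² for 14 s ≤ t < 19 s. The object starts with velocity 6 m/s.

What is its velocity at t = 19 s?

-69 m/s

Δv equals the area under the a-t graph; then v = v₀ + Δv.
0–1 s: -3 × 1 = -3 m/s
1–5 s: 8 × 4 = 32 m/s
5–11 s: -12 × 6 = -72 m/s
11–14 s: 1 × 3 = 3 m/s
14–19 s: -7 × 5 = -35 m/s
Δv = -75 m/s, so v(19) = 6 + (-75) = -69 m/s.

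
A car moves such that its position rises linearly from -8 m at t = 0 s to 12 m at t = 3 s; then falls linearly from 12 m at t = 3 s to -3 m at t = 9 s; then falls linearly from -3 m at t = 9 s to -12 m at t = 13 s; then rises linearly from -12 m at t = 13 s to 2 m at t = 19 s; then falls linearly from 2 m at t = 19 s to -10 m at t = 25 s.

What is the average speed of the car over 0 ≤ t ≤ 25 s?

2.8 m/s

Average speed = (total path length)/(elapsed time); on a piecewise-linear x-t graph the path length is Σ|Δx|.
0–3 s: |Δx| = |12 − -8| = 20 m
3–9 s: |Δx| = |-3 − 12| = 15 m
9–13 s: |Δx| = |-12 − -3| = 9 m
13–19 s: |Δx| = |2 − -12| = 14 m
19–25 s: |Δx| = |-10 − 2| = 12 m
Total path = 70 m; average speed = 70/25 = 2.8 m/s.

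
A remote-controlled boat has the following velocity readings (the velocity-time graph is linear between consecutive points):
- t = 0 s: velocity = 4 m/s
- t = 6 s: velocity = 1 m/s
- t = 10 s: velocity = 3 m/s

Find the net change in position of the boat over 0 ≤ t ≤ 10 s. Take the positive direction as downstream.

23 m

Net displacement equals the area under the velocity-time graph (areas below the axis count negative).
0–6 s: ½(4 + 1)(6) = 15 m
6–10 s: ½(1 + 3)(4) = 8 m
Net displacement = 23 m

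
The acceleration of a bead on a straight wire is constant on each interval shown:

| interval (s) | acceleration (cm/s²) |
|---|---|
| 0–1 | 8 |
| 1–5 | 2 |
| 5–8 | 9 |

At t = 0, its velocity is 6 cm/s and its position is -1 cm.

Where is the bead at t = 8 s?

187.5 cm

On each constant-a segment, Δv = aΔt and Δx = v₀Δt + ½aΔt²; chain segment to segment.
0–1 s: v starts 6 cm/s; Δx = 6·1 + ½·8·1² = 10 cm; v ends 14 cm/s.
1–5 s: v starts 14 cm/s; Δx = 14·4 + ½·2·4² = 72 cm; v ends 22 cm/s.
5–8 s: v starts 22 cm/s; Δx = 22·3 + ½·9·3² = 106.5 cm; v ends 49 cm/s.
x(8) = -1 + Σ Δx = 187.5 cm.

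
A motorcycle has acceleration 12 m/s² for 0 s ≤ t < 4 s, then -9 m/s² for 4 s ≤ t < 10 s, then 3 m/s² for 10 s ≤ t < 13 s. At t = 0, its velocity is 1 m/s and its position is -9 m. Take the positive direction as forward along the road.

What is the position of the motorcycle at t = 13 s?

On each constant-a segment, Δv = aΔt and Δx = v₀Δt + ½aΔt²; chain segment to segment.
0–4 s: v starts 1 m/s; Δx = 1·4 + ½·12·4² = 100 m; v ends 49 m/s.
4–10 s: v starts 49 m/s; Δx = 49·6 + ½·-9·6² = 132 m; v ends -5 m/s.
10–13 s: v starts -5 m/s; Δx = -5·3 + ½·3·3² = -1.5 m; v ends 4 m/s.
x(13) = -9 + Σ Δx = 221.5 m.

221.5 m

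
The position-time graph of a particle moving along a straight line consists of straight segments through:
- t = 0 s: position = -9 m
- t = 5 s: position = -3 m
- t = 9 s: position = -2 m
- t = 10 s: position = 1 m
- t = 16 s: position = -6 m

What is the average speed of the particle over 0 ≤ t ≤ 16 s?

Average speed = (total path length)/(elapsed time); on a piecewise-linear x-t graph the path length is Σ|Δx|.
0–5 s: |Δx| = |-3 − -9| = 6 m
5–9 s: |Δx| = |-2 − -3| = 1 m
9–10 s: |Δx| = |1 − -2| = 3 m
10–16 s: |Δx| = |-6 − 1| = 7 m
Total path = 17 m; average speed = 17/16 = 1.0625 m/s.

1.0625 m/s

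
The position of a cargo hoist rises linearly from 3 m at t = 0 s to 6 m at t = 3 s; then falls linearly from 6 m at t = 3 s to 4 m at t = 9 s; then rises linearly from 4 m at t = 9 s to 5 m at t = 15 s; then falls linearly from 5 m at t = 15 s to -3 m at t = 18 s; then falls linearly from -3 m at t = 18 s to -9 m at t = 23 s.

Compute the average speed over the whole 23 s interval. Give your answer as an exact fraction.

Average speed = (total path length)/(elapsed time); on a piecewise-linear x-t graph the path length is Σ|Δx|.
0–3 s: |Δx| = |6 − 3| = 3 m
3–9 s: |Δx| = |4 − 6| = 2 m
9–15 s: |Δx| = |5 − 4| = 1 m
15–18 s: |Δx| = |-3 − 5| = 8 m
18–23 s: |Δx| = |-9 − -3| = 6 m
Total path = 20 m; average speed = 20/23 = 20/23 m/s.

20/23 m/s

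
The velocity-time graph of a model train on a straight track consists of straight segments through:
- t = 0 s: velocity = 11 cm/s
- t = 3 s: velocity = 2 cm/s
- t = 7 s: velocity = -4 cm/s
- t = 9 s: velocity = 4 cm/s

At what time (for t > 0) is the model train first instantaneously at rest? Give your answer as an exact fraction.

t = 13/3 s

v changes sign on 3–7 s (from 2 to -4); the graph is linear there, so v = 0 at t = 3 + (-2)·(7 − 3)/(-4 − 2) = 13/3 s.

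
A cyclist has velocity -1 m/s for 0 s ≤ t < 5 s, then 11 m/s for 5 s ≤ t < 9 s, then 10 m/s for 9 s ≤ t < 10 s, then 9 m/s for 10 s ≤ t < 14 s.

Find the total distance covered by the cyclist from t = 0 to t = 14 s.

Total distance travelled is ∫|v| dt — sum the magnitudes of each area piece.
0–5 s: |-1| × 5 = 5 m
5–9 s: |11| × 4 = 44 m
9–10 s: |10| × 1 = 10 m
10–14 s: |9| × 4 = 36 m
Total distance = 95 m

95 m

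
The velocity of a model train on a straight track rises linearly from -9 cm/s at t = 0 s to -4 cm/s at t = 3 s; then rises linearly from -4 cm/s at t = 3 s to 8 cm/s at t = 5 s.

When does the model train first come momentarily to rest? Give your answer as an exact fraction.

t = 11/3 s

v changes sign on 3–5 s (from -4 to 8); the graph is linear there, so v = 0 at t = 3 + (4)·(5 − 3)/(8 − -4) = 11/3 s.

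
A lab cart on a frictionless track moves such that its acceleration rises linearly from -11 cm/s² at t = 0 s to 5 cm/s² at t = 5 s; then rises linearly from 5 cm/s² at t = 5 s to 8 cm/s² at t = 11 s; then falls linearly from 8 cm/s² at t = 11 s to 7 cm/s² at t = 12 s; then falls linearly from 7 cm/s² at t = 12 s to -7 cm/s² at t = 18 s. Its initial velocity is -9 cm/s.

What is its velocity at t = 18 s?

Δv equals the area under the a-t graph; then v = v₀ + Δv.
0–5 s: ½(-11 + 5)(5) = -15 cm/s
5–11 s: ½(5 + 8)(6) = 39 cm/s
11–12 s: ½(8 + 7)(1) = 7.5 cm/s
12–18 s: ½(7 + -7)(6) = 0 cm/s
Δv = 31.5 cm/s, so v(18) = -9 + (31.5) = 22.5 cm/s.

22.5 cm/s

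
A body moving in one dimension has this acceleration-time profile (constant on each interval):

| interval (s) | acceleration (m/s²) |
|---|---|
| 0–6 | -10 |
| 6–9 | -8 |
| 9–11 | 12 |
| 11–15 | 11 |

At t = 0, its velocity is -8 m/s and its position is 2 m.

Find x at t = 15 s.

-810 m

On each constant-a segment, Δv = aΔt and Δx = v₀Δt + ½aΔt²; chain segment to segment.
0–6 s: v starts -8 m/s; Δx = -8·6 + ½·-10·6² = -228 m; v ends -68 m/s.
6–9 s: v starts -68 m/s; Δx = -68·3 + ½·-8·3² = -240 m; v ends -92 m/s.
9–11 s: v starts -92 m/s; Δx = -92·2 + ½·12·2² = -160 m; v ends -68 m/s.
11–15 s: v starts -68 m/s; Δx = -68·4 + ½·11·4² = -184 m; v ends -24 m/s.
x(15) = 2 + Σ Δx = -810 m.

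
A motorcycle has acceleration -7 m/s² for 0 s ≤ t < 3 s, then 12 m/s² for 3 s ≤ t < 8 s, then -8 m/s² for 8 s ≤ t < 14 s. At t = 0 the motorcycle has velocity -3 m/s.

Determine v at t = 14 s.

Δv equals the area under the a-t graph; then v = v₀ + Δv.
0–3 s: -7 × 3 = -21 m/s
3–8 s: 12 × 5 = 60 m/s
8–14 s: -8 × 6 = -48 m/s
Δv = -9 m/s, so v(14) = -3 + (-9) = -12 m/s.

-12 m/s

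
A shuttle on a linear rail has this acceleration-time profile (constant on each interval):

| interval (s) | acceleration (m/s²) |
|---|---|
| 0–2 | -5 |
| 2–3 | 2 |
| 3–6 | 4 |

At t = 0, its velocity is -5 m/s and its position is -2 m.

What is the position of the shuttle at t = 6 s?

-57 m

On each constant-a segment, Δv = aΔt and Δx = v₀Δt + ½aΔt²; chain segment to segment.
0–2 s: v starts -5 m/s; Δx = -5·2 + ½·-5·2² = -20 m; v ends -15 m/s.
2–3 s: v starts -15 m/s; Δx = -15·1 + ½·2·1² = -14 m; v ends -13 m/s.
3–6 s: v starts -13 m/s; Δx = -13·3 + ½·4·3² = -21 m; v ends -1 m/s.
x(6) = -2 + Σ Δx = -57 m.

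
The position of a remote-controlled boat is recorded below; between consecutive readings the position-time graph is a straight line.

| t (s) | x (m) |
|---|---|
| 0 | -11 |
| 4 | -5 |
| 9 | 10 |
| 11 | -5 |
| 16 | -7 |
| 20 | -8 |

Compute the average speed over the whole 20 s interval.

Average speed = (total path length)/(elapsed time); on a piecewise-linear x-t graph the path length is Σ|Δx|.
0–4 s: |Δx| = |-5 − -11| = 6 m
4–9 s: |Δx| = |10 − -5| = 15 m
9–11 s: |Δx| = |-5 − 10| = 15 m
11–16 s: |Δx| = |-7 − -5| = 2 m
16–20 s: |Δx| = |-8 − -7| = 1 m
Total path = 39 m; average speed = 39/20 = 1.95 m/s.

1.95 m/s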